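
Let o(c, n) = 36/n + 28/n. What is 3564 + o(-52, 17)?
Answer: 60652/17 ≈ 3567.8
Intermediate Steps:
o(c, n) = 64/n
3564 + o(-52, 17) = 3564 + 64/17 = 60652/17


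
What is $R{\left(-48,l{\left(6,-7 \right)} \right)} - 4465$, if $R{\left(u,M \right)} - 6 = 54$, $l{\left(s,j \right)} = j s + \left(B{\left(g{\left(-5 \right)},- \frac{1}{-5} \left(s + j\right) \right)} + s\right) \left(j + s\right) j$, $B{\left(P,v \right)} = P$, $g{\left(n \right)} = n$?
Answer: $-4405$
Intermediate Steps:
$l{\left(s,j \right)} = j s + j \left(-5 + s\right) \left(j + s\right)$ ($l{\left(s,j \right)} = j s + \left(-5 + s\right) \left(j + s\right) j = j s + j \left(-5 + s\right) \left(j + s\right)$)
$R{\left(u,M \right)} = 60$ ($R{\left(u,M \right)} = 6 + 54 = 60$)
$R{\left(-48,l{\left(6,-7 \right)} \right)} - 4465 = 60 - 4465 = -4405$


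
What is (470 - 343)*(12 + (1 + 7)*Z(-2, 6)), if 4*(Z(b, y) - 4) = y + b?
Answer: 6604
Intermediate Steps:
Z(b, y) = 4 + b/4 + y/4 (Z(b, y) = 4 + (y + b)/4 = 4 + (b + y)/4 = 4 + (b/4 + y/4) = 4 + b/4 + y/4)
(470 - 343)*(12 + (1 + 7)*Z(-2, 6)) = (470 - 343)*(12 + (1 + 7)*(4 + (¼)*(-2) + (¼)*6)) = 127*(12 + 8*(4 - ½ + 3/2)) = 127*(12 + 8*5) = 127*(12 + 40) = 127*52 = 6604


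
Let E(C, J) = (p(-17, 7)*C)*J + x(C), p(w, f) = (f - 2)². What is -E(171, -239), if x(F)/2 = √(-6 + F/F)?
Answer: 1021725 - 2*I*√5 ≈ 1.0217e+6 - 4.4721*I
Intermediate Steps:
p(w, f) = (-2 + f)²
x(F) = 2*I*√5 (x(F) = 2*√(-6 + F/F) = 2*√(-6 + 1) = 2*√(-5) = 2*(I*√5) = 2*I*√5)
E(C, J) = 2*I*√5 + 25*C*J (E(C, J) = ((-2 + 7)²*C)*J + 2*I*√5 = (5²*C)*J + 2*I*√5 = (25*C)*J + 2*I*√5 = 25*C*J + 2*I*√5 = 2*I*√5 + 25*C*J)
-E(171, -239) = -(2*I*√5 + 25*171*(-239)) = -(2*I*√5 - 1021725) = -(-1021725 + 2*I*√5) = 1021725 - 2*I*√5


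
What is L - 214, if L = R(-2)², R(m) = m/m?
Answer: -213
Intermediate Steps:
R(m) = 1
L = 1 (L = 1² = 1)
L - 214 = 1 - 214 = -213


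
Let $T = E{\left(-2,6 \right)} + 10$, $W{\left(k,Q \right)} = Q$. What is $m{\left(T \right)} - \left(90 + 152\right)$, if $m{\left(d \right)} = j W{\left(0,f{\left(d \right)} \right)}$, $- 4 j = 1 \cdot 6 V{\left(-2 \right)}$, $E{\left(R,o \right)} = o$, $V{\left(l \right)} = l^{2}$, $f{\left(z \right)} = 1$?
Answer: $-248$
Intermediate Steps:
$j = -6$ ($j = - \frac{1 \cdot 6 \left(-2\right)^{2}}{4} = - \frac{6 \cdot 4}{4} = \left(- \frac{1}{4}\right) 24 = -6$)
$T = 16$ ($T = 6 + 10 = 16$)
$m{\left(d \right)} = -6$ ($m{\left(d \right)} = \left(-6\right) 1 = -6$)
$m{\left(T \right)} - \left(90 + 152\right) = -6 - \left(90 + 152\right) = -6 - 242 = -248$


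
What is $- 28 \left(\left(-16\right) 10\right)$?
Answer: $4480$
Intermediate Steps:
$- 28 \left(\left(-16\right) 10\right) = \left(-28\right) \left(-160\right) = 4480$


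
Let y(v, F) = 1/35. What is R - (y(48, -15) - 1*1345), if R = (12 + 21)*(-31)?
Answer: 11269/35 ≈ 321.97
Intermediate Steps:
y(v, F) = 1/35
R = -1023 (R = 33*(-31) = -1023)
R - (y(48, -15) - 1*1345) = -1023 - (1/35 - 1*1345) = -1023 - (1/35 - 1345) = -1023 - 1*(-47074/35) = -1023 + 47074/35 = 11269/35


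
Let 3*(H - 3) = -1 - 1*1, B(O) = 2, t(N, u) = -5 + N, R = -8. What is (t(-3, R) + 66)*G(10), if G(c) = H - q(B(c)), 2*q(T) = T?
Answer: 232/3 ≈ 77.333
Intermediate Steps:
q(T) = T/2
H = 7/3 (H = 3 + (-1 - 1*1)/3 = 3 + (-1 - 1)/3 = 3 + (⅓)*(-2) = 3 - ⅔ = 7/3 ≈ 2.3333)
G(c) = 4/3 (G(c) = 7/3 - 2/2 = 7/3 - 1*1 = 7/3 - 1 = 4/3)
(t(-3, R) + 66)*G(10) = ((-5 - 3) + 66)*(4/3) = (-8 + 66)*(4/3) = 58*(4/3) = 232/3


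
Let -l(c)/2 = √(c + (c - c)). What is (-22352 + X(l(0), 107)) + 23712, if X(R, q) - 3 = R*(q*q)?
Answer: 1363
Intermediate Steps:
l(c) = -2*√c (l(c) = -2*√(c + (c - c)) = -2*√(c + 0) = -2*√c)
X(R, q) = 3 + R*q² (X(R, q) = 3 + R*(q*q) = 3 + R*q²)
(-22352 + X(l(0), 107)) + 23712 = (-22352 + (3 - 2*√0*107²)) + 23712 = (-22352 + (3 - 2*0*11449)) + 23712 = (-22352 + (3 + 0*11449)) + 23712 = (-22352 + (3 + 0)) + 23712 = (-22352 + 3) + 23712 = -22349 + 23712 = 1363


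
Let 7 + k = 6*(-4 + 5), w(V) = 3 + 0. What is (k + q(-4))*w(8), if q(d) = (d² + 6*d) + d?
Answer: -39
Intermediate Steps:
w(V) = 3
q(d) = d² + 7*d
k = -1 (k = -7 + 6*(-4 + 5) = -7 + 6*1 = -7 + 6 = -1)
(k + q(-4))*w(8) = (-1 - 4*(7 - 4))*3 = (-1 - 4*3)*3 = (-1 - 12)*3 = -13*3 = -39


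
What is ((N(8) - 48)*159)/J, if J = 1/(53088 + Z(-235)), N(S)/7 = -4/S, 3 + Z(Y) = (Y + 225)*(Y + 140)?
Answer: -884931195/2 ≈ -4.4247e+8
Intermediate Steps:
Z(Y) = -3 + (140 + Y)*(225 + Y) (Z(Y) = -3 + (Y + 225)*(Y + 140) = -3 + (225 + Y)*(140 + Y) = -3 + (140 + Y)*(225 + Y))
N(S) = -28/S (N(S) = 7*(-4/S) = -28/S)
J = 1/54035 (J = 1/(53088 + (31497 + (-235)² + 365*(-235))) = 1/(53088 + (31497 + 55225 - 85775)) = 1/(53088 + 947) = 1/54035 ≈ 1.8507e-5)
((N(8) - 48)*159)/J = ((-28/8 - 48)*159)/(1/54035) = ((-28*⅛ - 48)*159)*54035 = ((-7/2 - 48)*159)*54035 = -103/2*159*54035 = -16377/2*54035 = -884931195/2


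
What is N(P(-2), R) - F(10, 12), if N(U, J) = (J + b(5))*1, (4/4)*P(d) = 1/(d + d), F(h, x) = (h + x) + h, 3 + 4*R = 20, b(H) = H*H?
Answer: -11/4 ≈ -2.7500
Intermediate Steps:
b(H) = H²
R = 17/4 (R = -¾ + (¼)*20 = -¾ + 5 = 17/4 ≈ 4.2500)
F(h, x) = x + 2*h
P(d) = 1/(2*d) (P(d) = 1/(d + d) = 1/(2*d))
N(U, J) = 25 + J (N(U, J) = (J + 5²)*1 = (J + 25)*1 = (25 + J)*1 = 25 + J)
N(P(-2), R) - F(10, 12) = (25 + 17/4) - (12 + 2*10) = 117/4 - (12 + 20) = 117/4 - 1*32 = 117/4 - 32 = -11/4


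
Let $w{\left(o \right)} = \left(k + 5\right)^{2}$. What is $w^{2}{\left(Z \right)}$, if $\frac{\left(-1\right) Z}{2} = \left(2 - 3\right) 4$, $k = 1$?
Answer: $1296$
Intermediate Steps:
$Z = 8$ ($Z = - 2 \left(2 - 3\right) 4 = - 2 \left(\left(-1\right) 4\right) = \left(-2\right) \left(-4\right) = 8$)
$w{\left(o \right)} = 36$ ($w{\left(o \right)} = \left(1 + 5\right)^{2} = 6^{2} = 36$)
$w^{2}{\left(Z \right)} = 36^{2} = 1296$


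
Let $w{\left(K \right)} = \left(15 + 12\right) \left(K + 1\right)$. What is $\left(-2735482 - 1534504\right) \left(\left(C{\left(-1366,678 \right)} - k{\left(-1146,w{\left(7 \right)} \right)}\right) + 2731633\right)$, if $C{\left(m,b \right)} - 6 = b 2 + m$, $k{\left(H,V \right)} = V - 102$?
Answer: $-11663530808790$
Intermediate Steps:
$w{\left(K \right)} = 27 + 27 K$ ($w{\left(K \right)} = 27 \left(1 + K\right) = 27 + 27 K$)
$k{\left(H,V \right)} = -102 + V$
$C{\left(m,b \right)} = 6 + m + 2 b$ ($C{\left(m,b \right)} = 6 + \left(b 2 + m\right) = 6 + \left(2 b + m\right) = 6 + \left(m + 2 b\right) = 6 + m + 2 b$)
$\left(-2735482 - 1534504\right) \left(\left(C{\left(-1366,678 \right)} - k{\left(-1146,w{\left(7 \right)} \right)}\right) + 2731633\right) = \left(-2735482 - 1534504\right) \left(\left(\left(6 - 1366 + 2 \cdot 678\right) - \left(-102 + \left(27 + 27 \cdot 7\right)\right)\right) + 2731633\right) = - 4269986 \left(\left(\left(6 - 1366 + 1356\right) - \left(-102 + \left(27 + 189\right)\right)\right) + 2731633\right) = - 4269986 \left(\left(-4 - \left(-102 + 216\right)\right) + 2731633\right) = - 4269986 \left(\left(-4 - 114\right) + 2731633\right) = - 4269986 \left(-118 + 2731633\right) = \left(-4269986\right) 2731515 = -11663530808790$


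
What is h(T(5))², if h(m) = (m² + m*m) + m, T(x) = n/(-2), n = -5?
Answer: 225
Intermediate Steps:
T(x) = 5/2 (T(x) = -5/(-2) = -5*(-½) = 5/2)
h(m) = m + 2*m² (h(m) = (m² + m²) + m = 2*m² + m = m + 2*m²)
h(T(5))² = (5*(1 + 2*(5/2))/2)² = (5*(1 + 5)/2)² = ((5/2)*6)² = 15² = 225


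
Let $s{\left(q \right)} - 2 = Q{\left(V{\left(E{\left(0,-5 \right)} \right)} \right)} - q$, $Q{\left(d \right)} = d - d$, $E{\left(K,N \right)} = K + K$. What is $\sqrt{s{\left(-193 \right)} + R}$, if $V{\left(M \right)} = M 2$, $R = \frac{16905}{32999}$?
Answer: $\frac{\sqrt{212899978290}}{32999} \approx 13.983$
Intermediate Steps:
$E{\left(K,N \right)} = 2 K$
$R = \frac{16905}{32999}$ ($R = 16905 \cdot \frac{1}{32999} = \frac{16905}{32999} \approx 0.51229$)
$V{\left(M \right)} = 2 M$
$Q{\left(d \right)} = 0$
$s{\left(q \right)} = 2 - q$ ($s{\left(q \right)} = 2 + \left(0 - q\right) = 2 - q$)
$\sqrt{s{\left(-193 \right)} + R} = \sqrt{\left(2 - -193\right) + \frac{16905}{32999}} = \sqrt{\left(2 + 193\right) + \frac{16905}{32999}} = \sqrt{195 + \frac{16905}{32999}} = \sqrt{\frac{6451710}{32999}} = \frac{\sqrt{212899978290}}{32999}$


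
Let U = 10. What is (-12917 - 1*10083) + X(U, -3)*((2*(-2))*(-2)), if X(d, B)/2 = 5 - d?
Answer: -23080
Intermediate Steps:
X(d, B) = 10 - 2*d (X(d, B) = 2*(5 - d) = 10 - 2*d)
(-12917 - 1*10083) + X(U, -3)*((2*(-2))*(-2)) = (-12917 - 1*10083) + (10 - 2*10)*((2*(-2))*(-2)) = (-12917 - 10083) + (10 - 20)*(-4*(-2)) = -23000 - 10*8 = -23000 - 80 = -23080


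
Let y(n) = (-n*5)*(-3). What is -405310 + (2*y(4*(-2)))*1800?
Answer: -837310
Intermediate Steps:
y(n) = 15*n (y(n) = -5*n*(-3) = 15*n)
-405310 + (2*y(4*(-2)))*1800 = -405310 + (2*(15*(4*(-2))))*1800 = -405310 + (2*(15*(-8)))*1800 = -405310 + (2*(-120))*1800 = -405310 - 240*1800 = -405310 - 432000 = -837310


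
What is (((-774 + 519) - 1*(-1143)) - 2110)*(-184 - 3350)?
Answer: 4318548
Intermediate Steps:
(((-774 + 519) - 1*(-1143)) - 2110)*(-184 - 3350) = ((-255 + 1143) - 2110)*(-3534) = (888 - 2110)*(-3534) = -1222*(-3534) = 4318548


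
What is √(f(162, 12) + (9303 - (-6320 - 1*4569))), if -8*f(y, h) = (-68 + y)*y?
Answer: √73154/2 ≈ 135.23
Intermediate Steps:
f(y, h) = -y*(-68 + y)/8 (f(y, h) = -(-68 + y)*y/8 = -y*(-68 + y)/8)
√(f(162, 12) + (9303 - (-6320 - 1*4569))) = √((⅛)*162*(68 - 1*162) + (9303 - (-6320 - 1*4569))) = √((⅛)*162*(68 - 162) + (9303 - (-6320 - 4569))) = √((⅛)*162*(-94) + (9303 - 1*(-10889))) = √(-3807/2 + (9303 + 10889)) = √(-3807/2 + 20192) = √(36577/2) = √73154/2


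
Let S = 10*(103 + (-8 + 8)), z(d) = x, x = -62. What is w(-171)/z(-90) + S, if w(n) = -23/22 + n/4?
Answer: 2811767/2728 ≈ 1030.7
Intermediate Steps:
z(d) = -62
w(n) = -23/22 + n/4 (w(n) = -23*1/22 + n*(¼) = -23/22 + n/4)
S = 1030 (S = 10*(103 + 0) = 10*103 = 1030)
w(-171)/z(-90) + S = (-23/22 + (¼)*(-171))/(-62) + 1030 = (-23/22 - 171/4)*(-1/62) + 1030 = -1927/44*(-1/62) + 1030 = 1927/2728 + 1030 = 2811767/2728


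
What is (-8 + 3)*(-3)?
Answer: 15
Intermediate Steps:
(-8 + 3)*(-3) = -5*(-3) = 15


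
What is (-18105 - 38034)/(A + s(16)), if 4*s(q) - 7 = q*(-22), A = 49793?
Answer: -224556/198827 ≈ -1.1294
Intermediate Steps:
s(q) = 7/4 - 11*q/2 (s(q) = 7/4 + (q*(-22))/4 = 7/4 + (-22*q)/4 = 7/4 - 11*q/2)
(-18105 - 38034)/(A + s(16)) = (-18105 - 38034)/(49793 + (7/4 - 11/2*16)) = -56139/(49793 + (7/4 - 88)) = -56139/(49793 - 345/4) = -56139/198827/4 = -56139*4/198827 = -224556/198827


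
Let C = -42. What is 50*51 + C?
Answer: 2508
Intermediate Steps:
50*51 + C = 50*51 - 42 = 2550 - 42 = 2508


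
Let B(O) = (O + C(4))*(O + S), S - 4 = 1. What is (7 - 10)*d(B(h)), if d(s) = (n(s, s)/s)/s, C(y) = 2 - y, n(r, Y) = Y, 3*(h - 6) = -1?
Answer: -27/352 ≈ -0.076705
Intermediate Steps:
h = 17/3 (h = 6 + (1/3)*(-1) = 6 - 1/3 = 17/3 ≈ 5.6667)
S = 5 (S = 4 + 1 = 5)
B(O) = (-2 + O)*(5 + O) (B(O) = (O + (2 - 1*4))*(O + 5) = (O + (2 - 4))*(5 + O) = (O - 2)*(5 + O) = (-2 + O)*(5 + O))
d(s) = 1/s (d(s) = (s/s)/s = 1/s)
(7 - 10)*d(B(h)) = (7 - 10)/(-10 + (17/3)**2 + 3*(17/3)) = -3/(-10 + 289/9 + 17) = -3/352/9 = -3*9/352 = -27/352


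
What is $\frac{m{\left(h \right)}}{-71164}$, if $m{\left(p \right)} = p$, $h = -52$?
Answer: $\frac{13}{17791} \approx 0.00073071$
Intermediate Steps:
$\frac{m{\left(h \right)}}{-71164} = - \frac{52}{-71164} = \left(-52\right) \left(- \frac{1}{71164}\right) = \frac{13}{17791}$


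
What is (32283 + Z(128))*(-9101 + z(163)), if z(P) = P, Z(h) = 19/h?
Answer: -18466993967/64 ≈ -2.8855e+8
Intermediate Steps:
(32283 + Z(128))*(-9101 + z(163)) = (32283 + 19/128)*(-9101 + 163) = (32283 + 19*(1/128))*(-8938) = (32283 + 19/128)*(-8938) = (4132243/128)*(-8938) = -18466993967/64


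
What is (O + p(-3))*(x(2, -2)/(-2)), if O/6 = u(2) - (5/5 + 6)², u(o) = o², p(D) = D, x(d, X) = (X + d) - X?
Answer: 273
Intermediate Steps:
x(d, X) = d
O = -270 (O = 6*(2² - (5/5 + 6)²) = 6*(4 - (5*(⅕) + 6)²) = 6*(4 - (1 + 6)²) = 6*(4 - 1*7²) = 6*(4 - 1*49) = 6*(4 - 49) = 6*(-45) = -270)
(O + p(-3))*(x(2, -2)/(-2)) = (-270 - 3)*(2/(-2)) = -546*(-1)/2 = -273*(-1) = 273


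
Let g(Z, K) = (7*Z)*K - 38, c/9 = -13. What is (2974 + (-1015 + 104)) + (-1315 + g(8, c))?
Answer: -5842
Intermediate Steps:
c = -117 (c = 9*(-13) = -117)
g(Z, K) = -38 + 7*K*Z (g(Z, K) = 7*K*Z - 38 = -38 + 7*K*Z)
(2974 + (-1015 + 104)) + (-1315 + g(8, c)) = (2974 + (-1015 + 104)) + (-1315 + (-38 + 7*(-117)*8)) = (2974 - 911) + (-1315 + (-38 - 6552)) = 2063 + (-1315 - 6590) = 2063 - 7905 = -5842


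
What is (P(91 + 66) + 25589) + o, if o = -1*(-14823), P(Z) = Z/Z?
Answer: 40413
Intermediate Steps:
P(Z) = 1
o = 14823
(P(91 + 66) + 25589) + o = (1 + 25589) + 14823 = 25590 + 14823 = 40413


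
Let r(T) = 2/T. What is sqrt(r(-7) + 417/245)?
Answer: sqrt(1735)/35 ≈ 1.1901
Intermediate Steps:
sqrt(r(-7) + 417/245) = sqrt(2/(-7) + 417/245) = sqrt(2*(-1/7) + 417*(1/245)) = sqrt(-2/7 + 417/245) = sqrt(347/245) = sqrt(1735)/35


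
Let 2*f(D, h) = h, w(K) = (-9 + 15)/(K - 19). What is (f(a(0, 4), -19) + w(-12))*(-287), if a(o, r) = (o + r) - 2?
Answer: 172487/62 ≈ 2782.0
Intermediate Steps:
w(K) = 6/(-19 + K)
a(o, r) = -2 + o + r
f(D, h) = h/2
(f(a(0, 4), -19) + w(-12))*(-287) = ((½)*(-19) + 6/(-19 - 12))*(-287) = (-19/2 + 6/(-31))*(-287) = (-19/2 + 6*(-1/31))*(-287) = (-19/2 - 6/31)*(-287) = -601/62*(-287) = 172487/62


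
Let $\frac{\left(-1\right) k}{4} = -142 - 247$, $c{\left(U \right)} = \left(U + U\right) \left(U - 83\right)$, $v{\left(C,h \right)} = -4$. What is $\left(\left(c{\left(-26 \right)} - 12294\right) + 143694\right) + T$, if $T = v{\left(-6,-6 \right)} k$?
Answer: $130844$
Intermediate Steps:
$c{\left(U \right)} = 2 U \left(-83 + U\right)$
$k = 1556$ ($k = - 4 \left(-142 - 247\right) = \left(-4\right) \left(-389\right) = 1556$)
$T = -6224$ ($T = \left(-4\right) 1556 = -6224$)
$\left(\left(c{\left(-26 \right)} - 12294\right) + 143694\right) + T = \left(\left(2 \left(-26\right) \left(-83 - 26\right) - 12294\right) + 143694\right) - 6224 = \left(\left(2 \left(-26\right) \left(-109\right) - 12294\right) + 143694\right) - 6224 = \left(\left(5668 - 12294\right) + 143694\right) - 6224 = \left(-6626 + 143694\right) - 6224 = 137068 - 6224 = 130844$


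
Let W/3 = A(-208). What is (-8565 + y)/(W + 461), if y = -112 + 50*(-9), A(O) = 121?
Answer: -9127/824 ≈ -11.076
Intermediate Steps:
W = 363 (W = 3*121 = 363)
y = -562 (y = -112 - 450 = -562)
(-8565 + y)/(W + 461) = (-8565 - 562)/(363 + 461) = -9127/824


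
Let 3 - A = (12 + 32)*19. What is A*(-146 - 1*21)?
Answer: 139111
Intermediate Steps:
A = -833 (A = 3 - (12 + 32)*19 = 3 - 44*19 = 3 - 1*836 = 3 - 836 = -833)
A*(-146 - 1*21) = -833*(-146 - 1*21) = -833*(-146 - 21) = -833*(-167) = 139111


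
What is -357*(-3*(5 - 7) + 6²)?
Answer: -14994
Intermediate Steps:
-357*(-3*(5 - 7) + 6²) = -357*(-3*(-2) + 36) = -357*(6 + 36) = -357*42 = -14994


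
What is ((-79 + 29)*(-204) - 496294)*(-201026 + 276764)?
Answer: -36815787372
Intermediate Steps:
((-79 + 29)*(-204) - 496294)*(-201026 + 276764) = (-50*(-204) - 496294)*75738 = (10200 - 496294)*75738 = -486094*75738 = -36815787372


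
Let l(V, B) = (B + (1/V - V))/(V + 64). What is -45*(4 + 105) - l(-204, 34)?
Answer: -140038249/28560 ≈ -4903.3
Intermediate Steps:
l(V, B) = (B + 1/V - V)/(64 + V)
-45*(4 + 105) - l(-204, 34) = -45*(4 + 105) - (1 - 1*(-204)² + 34*(-204))/((-204)*(64 - 204)) = -45*109 - (-1)*(1 - 1*41616 - 6936)/(204*(-140)) = -4905 - (-1)*(-1)*(1 - 41616 - 6936)/(204*140) = -4905 - (-1)*(-1)*(-48551)/(204*140) = -4905 - 1*(-48551/28560) = -4905 + 48551/28560 = -140038249/28560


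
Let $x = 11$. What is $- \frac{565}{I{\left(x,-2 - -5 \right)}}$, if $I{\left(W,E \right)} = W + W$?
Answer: $- \frac{565}{22} \approx -25.682$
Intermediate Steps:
$I{\left(W,E \right)} = 2 W$
$- \frac{565}{I{\left(x,-2 - -5 \right)}} = - \frac{565}{2 \cdot 11} = - \frac{565}{22}$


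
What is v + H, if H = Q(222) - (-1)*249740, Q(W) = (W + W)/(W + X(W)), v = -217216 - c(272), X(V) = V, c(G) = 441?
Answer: 32084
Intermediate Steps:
v = -217657 (v = -217216 - 1*441 = -217216 - 441 = -217657)
Q(W) = 1 (Q(W) = (W + W)/(W + W) = (2*W)/((2*W)) = (2*W)*(1/(2*W)) = 1)
H = 249741 (H = 1 - (-1)*249740 = 1 - 1*(-249740) = 1 + 249740 = 249741)
v + H = -217657 + 249741 = 32084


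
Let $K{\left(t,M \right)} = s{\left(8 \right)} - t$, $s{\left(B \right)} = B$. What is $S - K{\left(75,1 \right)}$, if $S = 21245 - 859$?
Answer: $20453$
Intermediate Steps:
$S = 20386$
$K{\left(t,M \right)} = 8 - t$
$S - K{\left(75,1 \right)} = 20386 - \left(8 - 75\right) = 20386 - -67 = 20386 + 67 = 20453$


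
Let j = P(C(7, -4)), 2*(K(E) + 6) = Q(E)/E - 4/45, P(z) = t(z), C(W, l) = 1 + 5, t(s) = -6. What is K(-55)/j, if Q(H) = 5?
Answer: 6029/5940 ≈ 1.0150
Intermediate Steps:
C(W, l) = 6
P(z) = -6
K(E) = -272/45 + 5/(2*E) (K(E) = -6 + (5/E - 4/45)/2 = -6 + (-4/45 + 5/E)/2 = -6 + (-2/45 + 5/(2*E)) = -272/45 + 5/(2*E))
j = -6
K(-55)/j = ((1/90)*(225 - 544*(-55))/(-55))/(-6) = ((1/90)*(-1/55)*(225 + 29920))*(-1/6) = ((1/90)*(-1/55)*30145)*(-1/6) = -6029/990*(-1/6) = 6029/5940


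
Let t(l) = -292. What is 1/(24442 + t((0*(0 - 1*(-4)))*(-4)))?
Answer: 1/24150 ≈ 4.1408e-5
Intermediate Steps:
1/(24442 + t((0*(0 - 1*(-4)))*(-4))) = 1/(24442 - 292) = 1/24150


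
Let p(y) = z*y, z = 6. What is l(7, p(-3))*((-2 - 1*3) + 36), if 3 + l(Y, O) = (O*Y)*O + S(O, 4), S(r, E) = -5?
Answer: 70060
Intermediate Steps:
p(y) = 6*y
l(Y, O) = -8 + Y*O**2 (l(Y, O) = -3 + ((O*Y)*O - 5) = -3 + (Y*O**2 - 5) = -3 + (-5 + Y*O**2) = -8 + Y*O**2)
l(7, p(-3))*((-2 - 1*3) + 36) = (-8 + 7*(6*(-3))**2)*((-2 - 1*3) + 36) = (-8 + 7*(-18)**2)*((-2 - 3) + 36) = (-8 + 7*324)*(-5 + 36) = (-8 + 2268)*31 = 2260*31 = 70060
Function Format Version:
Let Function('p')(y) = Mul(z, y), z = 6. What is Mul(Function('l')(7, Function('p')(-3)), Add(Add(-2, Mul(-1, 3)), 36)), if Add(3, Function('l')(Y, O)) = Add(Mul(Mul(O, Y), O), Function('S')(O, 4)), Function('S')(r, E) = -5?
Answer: 70060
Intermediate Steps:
Function('p')(y) = Mul(6, y)
Function('l')(Y, O) = Add(-8, Mul(Y, Pow(O, 2))) (Function('l')(Y, O) = Add(-3, Add(Mul(Mul(O, Y), O), -5)) = Add(-3, Add(Mul(Y, Pow(O, 2)), -5)) = Add(-3, Add(-5, Mul(Y, Pow(O, 2)))) = Add(-8, Mul(Y, Pow(O, 2))))
Mul(Function('l')(7, Function('p')(-3)), Add(Add(-2, Mul(-1, 3)), 36)) = Mul(Add(-8, Mul(7, Pow(Mul(6, -3), 2))), Add(Add(-2, Mul(-1, 3)), 36)) = Mul(Add(-8, Mul(7, Pow(-18, 2))), Add(Add(-2, -3), 36)) = Mul(Add(-8, Mul(7, 324)), Add(-5, 36)) = Mul(Add(-8, 2268), 31) = Mul(2260, 31) = 70060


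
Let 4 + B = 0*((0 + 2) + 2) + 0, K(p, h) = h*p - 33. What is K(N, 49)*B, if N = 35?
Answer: -6728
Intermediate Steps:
K(p, h) = -33 + h*p
B = -4 (B = -4 + (0*((0 + 2) + 2) + 0) = -4 + (0*(2 + 2) + 0) = -4 + (0*4 + 0) = -4 + (0 + 0) = -4 + 0 = -4)
K(N, 49)*B = (-33 + 49*35)*(-4) = (-33 + 1715)*(-4) = 1682*(-4) = -6728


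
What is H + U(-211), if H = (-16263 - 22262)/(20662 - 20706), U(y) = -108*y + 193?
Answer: 1049689/44 ≈ 23857.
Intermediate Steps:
U(y) = 193 - 108*y
H = 38525/44 (H = -38525/(-44) = -38525*(-1/44) = 38525/44 ≈ 875.57)
H + U(-211) = 38525/44 + (193 - 108*(-211)) = 38525/44 + (193 + 22788) = 38525/44 + 22981 = 1049689/44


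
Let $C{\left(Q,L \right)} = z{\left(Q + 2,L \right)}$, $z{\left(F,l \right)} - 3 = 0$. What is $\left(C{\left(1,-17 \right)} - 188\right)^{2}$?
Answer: $34225$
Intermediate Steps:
$z{\left(F,l \right)} = 3$ ($z{\left(F,l \right)} = 3 + 0 = 3$)
$C{\left(Q,L \right)} = 3$
$\left(C{\left(1,-17 \right)} - 188\right)^{2} = \left(3 - 188\right)^{2} = \left(-185\right)^{2} = 34225$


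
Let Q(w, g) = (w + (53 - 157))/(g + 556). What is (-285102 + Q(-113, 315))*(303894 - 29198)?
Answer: -68213625711064/871 ≈ -7.8316e+10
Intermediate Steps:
Q(w, g) = (-104 + w)/(556 + g) (Q(w, g) = (w - 104)/(556 + g) = (-104 + w)/(556 + g))
(-285102 + Q(-113, 315))*(303894 - 29198) = (-285102 + (-104 - 113)/(556 + 315))*(303894 - 29198) = (-285102 - 217/871)*274696 = -248324059/871*274696 = -68213625711064/871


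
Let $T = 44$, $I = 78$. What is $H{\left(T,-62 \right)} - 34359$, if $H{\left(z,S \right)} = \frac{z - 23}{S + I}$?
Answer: $- \frac{549723}{16} \approx -34358.0$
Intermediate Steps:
$H{\left(z,S \right)} = \frac{-23 + z}{78 + S}$ ($H{\left(z,S \right)} = \frac{z - 23}{S + 78} = \frac{-23 + z}{78 + S}$)
$H{\left(T,-62 \right)} - 34359 = \frac{-23 + 44}{78 - 62} - 34359 = \frac{1}{16} \cdot 21 - 34359 = \frac{21}{16} - 34359 = - \frac{549723}{16}$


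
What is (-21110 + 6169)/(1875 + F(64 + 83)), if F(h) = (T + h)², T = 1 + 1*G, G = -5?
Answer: -14941/22324 ≈ -0.66928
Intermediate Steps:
T = -4 (T = 1 + 1*(-5) = 1 - 5 = -4)
F(h) = (-4 + h)²
(-21110 + 6169)/(1875 + F(64 + 83)) = (-21110 + 6169)/(1875 + (-4 + (64 + 83))²) = -14941/(1875 + (-4 + 147)²) = -14941/(1875 + 143²) = -14941/(1875 + 20449) = -14941/22324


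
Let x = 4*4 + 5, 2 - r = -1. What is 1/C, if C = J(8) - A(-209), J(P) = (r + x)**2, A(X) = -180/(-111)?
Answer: 37/21252 ≈ 0.0017410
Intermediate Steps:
r = 3 (r = 2 - 1*(-1) = 2 + 1 = 3)
x = 21 (x = 16 + 5 = 21)
A(X) = 60/37 (A(X) = -180*(-1/111) = 60/37)
J(P) = 576 (J(P) = (3 + 21)**2 = 24**2 = 576)
C = 21252/37 (C = 576 - 1*60/37 = 576 - 60/37 = 21252/37 ≈ 574.38)
1/C = 1/(21252/37) = 37/21252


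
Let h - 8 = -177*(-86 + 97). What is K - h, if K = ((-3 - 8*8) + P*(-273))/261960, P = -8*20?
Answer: 507984053/261960 ≈ 1939.2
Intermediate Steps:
h = -1939 (h = 8 - 177*(-86 + 97) = 8 - 177*11 = 8 - 1947 = -1939)
P = -160
K = 43613/261960 (K = ((-3 - 8*8) - 160*(-273))/261960 = ((-3 - 64) + 43680)*(1/261960) = (-67 + 43680)*(1/261960) = 43613*(1/261960) = 43613/261960 ≈ 0.16649)
K - h = 43613/261960 - 1*(-1939) = 43613/261960 + 1939 = 507984053/261960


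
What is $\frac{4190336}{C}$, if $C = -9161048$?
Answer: $- \frac{523792}{1145131} \approx -0.45741$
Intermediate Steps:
$\frac{4190336}{C} = \frac{4190336}{-9161048} = 4190336 \left(- \frac{1}{9161048}\right) = - \frac{523792}{1145131}$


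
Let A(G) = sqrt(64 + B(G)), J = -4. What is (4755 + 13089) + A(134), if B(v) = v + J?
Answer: 17844 + sqrt(194) ≈ 17858.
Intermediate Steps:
B(v) = -4 + v (B(v) = v - 4 = -4 + v)
A(G) = sqrt(60 + G) (A(G) = sqrt(64 + (-4 + G)) = sqrt(60 + G))
(4755 + 13089) + A(134) = (4755 + 13089) + sqrt(60 + 134) = 17844 + sqrt(194)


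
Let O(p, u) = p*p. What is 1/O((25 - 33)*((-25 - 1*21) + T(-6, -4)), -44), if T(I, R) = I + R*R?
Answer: 1/82944 ≈ 1.2056e-5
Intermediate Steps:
T(I, R) = I + R**2
O(p, u) = p**2
1/O((25 - 33)*((-25 - 1*21) + T(-6, -4)), -44) = 1/(((25 - 33)*((-25 - 1*21) + (-6 + (-4)**2)))**2) = 1/((-8*((-25 - 21) + (-6 + 16)))**2) = 1/((-8*(-46 + 10))**2) = 1/((-8*(-36))**2) = 1/(288**2) = 1/82944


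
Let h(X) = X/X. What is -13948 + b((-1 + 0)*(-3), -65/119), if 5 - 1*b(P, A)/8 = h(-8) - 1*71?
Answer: -13348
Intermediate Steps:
h(X) = 1
b(P, A) = 600 (b(P, A) = 40 - 8*(1 - 1*71) = 40 - 8*(1 - 71) = 40 - 8*(-70) = 40 + 560 = 600)
-13948 + b((-1 + 0)*(-3), -65/119) = -13948 + 600 = -13348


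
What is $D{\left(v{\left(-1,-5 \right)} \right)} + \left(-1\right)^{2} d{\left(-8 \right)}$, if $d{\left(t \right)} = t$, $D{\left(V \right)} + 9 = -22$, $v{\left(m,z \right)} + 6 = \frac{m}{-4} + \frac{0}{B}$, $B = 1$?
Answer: $-39$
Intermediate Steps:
$v{\left(m,z \right)} = -6 - \frac{m}{4}$ ($v{\left(m,z \right)} = -6 + \left(\frac{m}{-4} + \frac{0}{1}\right) = -6 + \left(m \left(- \frac{1}{4}\right) + 0 \cdot 1\right) = -6 + \left(- \frac{m}{4} + 0\right) = -6 - \frac{m}{4}$)
$D{\left(V \right)} = -31$ ($D{\left(V \right)} = -9 - 22 = -31$)
$D{\left(v{\left(-1,-5 \right)} \right)} + \left(-1\right)^{2} d{\left(-8 \right)} = -31 + \left(-1\right)^{2} \left(-8\right) = -31 + 1 \left(-8\right) = -31 - 8 = -39$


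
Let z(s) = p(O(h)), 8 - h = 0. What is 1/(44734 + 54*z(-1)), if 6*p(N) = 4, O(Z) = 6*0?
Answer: 1/44770 ≈ 2.2336e-5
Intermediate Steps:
h = 8 (h = 8 - 1*0 = 8 + 0 = 8)
O(Z) = 0
p(N) = ⅔ (p(N) = (⅙)*4 = ⅔)
z(s) = ⅔
1/(44734 + 54*z(-1)) = 1/(44734 + 54*(⅔)) = 1/(44734 + 36) = 1/44770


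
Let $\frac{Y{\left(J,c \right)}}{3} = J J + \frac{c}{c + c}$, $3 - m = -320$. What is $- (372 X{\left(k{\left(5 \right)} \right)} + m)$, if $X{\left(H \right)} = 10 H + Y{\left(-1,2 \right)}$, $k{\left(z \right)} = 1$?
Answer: $-5717$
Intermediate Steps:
$m = 323$ ($m = 3 - -320 = 3 + 320 = 323$)
$Y{\left(J,c \right)} = \frac{3}{2} + 3 J^{2}$ ($Y{\left(J,c \right)} = 3 \left(J J + \frac{c}{c + c}\right) = 3 \left(J^{2} + \frac{c}{2 c}\right) = 3 \left(J^{2} + \frac{1}{2 c} c\right) = 3 \left(J^{2} + \frac{1}{2}\right) = 3 \left(\frac{1}{2} + J^{2}\right) = \frac{3}{2} + 3 J^{2}$)
$X{\left(H \right)} = \frac{9}{2} + 10 H$ ($X{\left(H \right)} = 10 H + \left(\frac{3}{2} + 3 \left(-1\right)^{2}\right) = 10 H + \left(\frac{3}{2} + 3 \cdot 1\right) = 10 H + \left(\frac{3}{2} + 3\right) = 10 H + \frac{9}{2} = \frac{9}{2} + 10 H$)
$- (372 X{\left(k{\left(5 \right)} \right)} + m) = - (372 \left(\frac{9}{2} + 10 \cdot 1\right) + 323) = - (372 \left(\frac{9}{2} + 10\right) + 323) = - (372 \cdot \frac{29}{2} + 323) = - (5394 + 323) = \left(-1\right) 5717 = -5717$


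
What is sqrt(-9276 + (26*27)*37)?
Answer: 11*sqrt(138) ≈ 129.22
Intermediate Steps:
sqrt(-9276 + (26*27)*37) = sqrt(-9276 + 702*37) = sqrt(-9276 + 25974) = sqrt(16698) = 11*sqrt(138)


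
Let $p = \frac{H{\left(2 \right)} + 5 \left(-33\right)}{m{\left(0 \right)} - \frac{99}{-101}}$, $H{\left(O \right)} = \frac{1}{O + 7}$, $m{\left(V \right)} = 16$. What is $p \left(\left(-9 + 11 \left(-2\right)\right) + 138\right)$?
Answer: $- \frac{2291084}{2205} \approx -1039.0$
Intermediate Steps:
$H{\left(O \right)} = \frac{1}{7 + O}$
$p = - \frac{21412}{2205}$ ($p = \frac{\frac{1}{7 + 2} + 5 \left(-33\right)}{16 - \frac{99}{-101}} = \frac{\frac{1}{9} - 165}{16 - - \frac{99}{101}} = \frac{\frac{1}{9} - 165}{16 + \frac{99}{101}} = - \frac{1484}{9 \cdot \frac{1715}{101}} = \left(- \frac{1484}{9}\right) \frac{101}{1715} = - \frac{21412}{2205} \approx -9.7107$)
$p \left(\left(-9 + 11 \left(-2\right)\right) + 138\right) = - \frac{21412 \left(\left(-9 + 11 \left(-2\right)\right) + 138\right)}{2205} = - \frac{21412 \left(\left(-9 - 22\right) + 138\right)}{2205} = - \frac{21412 \left(-31 + 138\right)}{2205} = \left(- \frac{21412}{2205}\right) 107 = - \frac{2291084}{2205}$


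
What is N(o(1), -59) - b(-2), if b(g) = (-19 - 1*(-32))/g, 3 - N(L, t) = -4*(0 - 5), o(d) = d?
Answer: -21/2 ≈ -10.500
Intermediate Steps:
N(L, t) = -17 (N(L, t) = 3 - (-4)*(0 - 5) = 3 - (-4)*(-5) = 3 - 1*20 = 3 - 20 = -17)
b(g) = 13/g (b(g) = (-19 + 32)/g = 13/g)
N(o(1), -59) - b(-2) = -17 - 13/(-2) = -17 - 13*(-1)/2 = -17 - 1*(-13/2) = -17 + 13/2 = -21/2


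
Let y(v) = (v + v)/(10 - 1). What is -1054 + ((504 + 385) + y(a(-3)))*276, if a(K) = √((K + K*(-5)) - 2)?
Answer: 244310 + 184*√10/3 ≈ 2.4450e+5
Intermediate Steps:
a(K) = √(-2 - 4*K) (a(K) = √((K - 5*K) - 2) = √(-4*K - 2) = √(-2 - 4*K))
y(v) = 2*v/9 (y(v) = (2*v)/9 = (2*v)*(⅑) = 2*v/9)
-1054 + ((504 + 385) + y(a(-3)))*276 = -1054 + ((504 + 385) + 2*√(-2 - 4*(-3))/9)*276 = -1054 + (889 + 2*√(-2 + 12)/9)*276 = -1054 + (889 + 2*√10/9)*276 = -1054 + (245364 + 184*√10/3) = 244310 + 184*√10/3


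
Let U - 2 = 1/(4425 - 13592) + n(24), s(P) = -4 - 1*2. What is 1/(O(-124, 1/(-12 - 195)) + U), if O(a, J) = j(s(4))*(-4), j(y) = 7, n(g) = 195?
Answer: 9167/1549222 ≈ 0.0059172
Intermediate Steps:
s(P) = -6 (s(P) = -4 - 2 = -6)
U = 1805898/9167 (U = 2 + (1/(4425 - 13592) + 195) = 2 + (1/(-9167) + 195) = 2 + (-1/9167 + 195) = 2 + 1787564/9167 = 1805898/9167 ≈ 197.00)
O(a, J) = -28 (O(a, J) = 7*(-4) = -28)
1/(O(-124, 1/(-12 - 195)) + U) = 1/(-28 + 1805898/9167) = 1/(1549222/9167) = 9167/1549222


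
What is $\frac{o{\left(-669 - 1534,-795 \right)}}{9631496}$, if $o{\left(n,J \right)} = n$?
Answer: $- \frac{2203}{9631496} \approx -0.00022873$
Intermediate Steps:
$\frac{o{\left(-669 - 1534,-795 \right)}}{9631496} = \frac{-669 - 1534}{9631496} = \left(-669 - 1534\right) \frac{1}{9631496} = \left(-2203\right) \frac{1}{9631496} = - \frac{2203}{9631496}$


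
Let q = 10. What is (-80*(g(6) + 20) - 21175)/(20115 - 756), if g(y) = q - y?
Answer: -23095/19359 ≈ -1.1930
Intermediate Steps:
g(y) = 10 - y
(-80*(g(6) + 20) - 21175)/(20115 - 756) = (-80*((10 - 1*6) + 20) - 21175)/(20115 - 756) = (-80*((10 - 6) + 20) - 21175)/19359 = (-80*(4 + 20) - 21175)*(1/19359) = (-80*24 - 21175)*(1/19359) = (-1920 - 21175)*(1/19359) = -23095*1/19359 = -23095/19359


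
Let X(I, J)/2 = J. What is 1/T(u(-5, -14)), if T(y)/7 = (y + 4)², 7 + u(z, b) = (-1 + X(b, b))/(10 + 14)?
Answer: 576/71407 ≈ 0.0080664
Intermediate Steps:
X(I, J) = 2*J
u(z, b) = -169/24 + b/12 (u(z, b) = -7 + (-1 + 2*b)/(10 + 14) = -7 + (-1 + 2*b)/24 = -7 + (-1 + 2*b)*(1/24) = -7 + (-1/24 + b/12) = -169/24 + b/12)
T(y) = 7*(4 + y)² (T(y) = 7*(y + 4)² = 7*(4 + y)²)
1/T(u(-5, -14)) = 1/(7*(4 + (-169/24 + (1/12)*(-14)))²) = 1/(7*(4 + (-169/24 - 7/6))²) = 1/(7*(4 - 197/24)²) = 1/(7*(-101/24)²) = 1/(7*(10201/576)) = 1/(71407/576) = 576/71407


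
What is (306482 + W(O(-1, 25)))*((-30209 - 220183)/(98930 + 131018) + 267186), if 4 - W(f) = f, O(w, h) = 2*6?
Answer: 4707336127462416/57487 ≈ 8.1885e+10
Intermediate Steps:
O(w, h) = 12
W(f) = 4 - f
(306482 + W(O(-1, 25)))*((-30209 - 220183)/(98930 + 131018) + 267186) = (306482 + (4 - 1*12))*((-30209 - 220183)/(98930 + 131018) + 267186) = (306482 + (4 - 12))*(-250392/229948 + 267186) = (306482 - 8)*(-250392*1/229948 + 267186) = 306474*(-62598/57487 + 267186) = 306474*(15359658984/57487) = 4707336127462416/57487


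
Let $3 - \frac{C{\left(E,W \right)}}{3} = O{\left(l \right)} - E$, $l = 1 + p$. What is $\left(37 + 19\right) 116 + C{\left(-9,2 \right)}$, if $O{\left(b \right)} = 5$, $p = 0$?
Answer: $6463$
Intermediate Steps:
$l = 1$ ($l = 1 + 0 = 1$)
$C{\left(E,W \right)} = -6 + 3 E$ ($C{\left(E,W \right)} = 9 - 3 \left(5 - E\right) = 9 + \left(-15 + 3 E\right) = -6 + 3 E$)
$\left(37 + 19\right) 116 + C{\left(-9,2 \right)} = \left(37 + 19\right) 116 + \left(-6 + 3 \left(-9\right)\right) = 56 \cdot 116 - 33 = 6496 - 33 = 6463$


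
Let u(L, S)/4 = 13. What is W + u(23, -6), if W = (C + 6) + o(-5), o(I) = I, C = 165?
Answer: 218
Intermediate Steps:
u(L, S) = 52 (u(L, S) = 4*13 = 52)
W = 166 (W = (165 + 6) - 5 = 171 - 5 = 166)
W + u(23, -6) = 166 + 52 = 218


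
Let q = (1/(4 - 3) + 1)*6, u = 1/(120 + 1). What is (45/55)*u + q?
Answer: 15981/1331 ≈ 12.007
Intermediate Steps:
u = 1/121 ≈ 0.0082645
q = 12 (q = (1/1 + 1)*6 = (1 + 1)*6 = 2*6 = 12)
(45/55)*u + q = (45/55)*(1/121) + 12 = (45*(1/55))*(1/121) + 12 = (9/11)*(1/121) + 12 = 9/1331 + 12 = 15981/1331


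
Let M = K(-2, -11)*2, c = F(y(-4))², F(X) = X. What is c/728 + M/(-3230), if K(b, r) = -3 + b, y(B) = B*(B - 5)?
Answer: 52417/29393 ≈ 1.7833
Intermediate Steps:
y(B) = B*(-5 + B)
c = 1296 (c = (-4*(-5 - 4))² = (-4*(-9))² = 36² = 1296)
M = -10 (M = (-3 - 2)*2 = -5*2 = -10)
c/728 + M/(-3230) = 1296/728 - 10/(-3230) = 1296*(1/728) - 10*(-1/3230) = 162/91 + 1/323 = 52417/29393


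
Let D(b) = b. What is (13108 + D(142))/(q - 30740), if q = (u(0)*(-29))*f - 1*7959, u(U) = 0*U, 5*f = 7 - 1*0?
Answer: -13250/38699 ≈ -0.34239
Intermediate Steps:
f = 7/5 (f = (7 - 1*0)/5 = (7 + 0)/5 = (⅕)*7 = 7/5 ≈ 1.4000)
u(U) = 0
q = -7959 (q = (0*(-29))*(7/5) - 1*7959 = 0*(7/5) - 7959 = 0 - 7959 = -7959)
(13108 + D(142))/(q - 30740) = (13108 + 142)/(-7959 - 30740) = 13250/(-38699) = 13250*(-1/38699) = -13250/38699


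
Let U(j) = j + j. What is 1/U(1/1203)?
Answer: 1203/2 ≈ 601.50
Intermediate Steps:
U(j) = 2*j
1/U(1/1203) = 1/(2/1203) = 1203/2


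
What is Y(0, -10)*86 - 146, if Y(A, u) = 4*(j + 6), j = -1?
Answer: 1574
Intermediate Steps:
Y(A, u) = 20 (Y(A, u) = 4*(-1 + 6) = 4*5 = 20)
Y(0, -10)*86 - 146 = 20*86 - 146 = 1720 - 146 = 1574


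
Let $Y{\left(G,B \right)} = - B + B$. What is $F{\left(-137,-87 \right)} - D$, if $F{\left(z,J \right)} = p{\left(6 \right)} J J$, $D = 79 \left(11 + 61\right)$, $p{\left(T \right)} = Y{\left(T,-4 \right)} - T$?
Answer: $-51102$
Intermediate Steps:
$Y{\left(G,B \right)} = 0$
$p{\left(T \right)} = - T$ ($p{\left(T \right)} = 0 - T = - T$)
$D = 5688$ ($D = 79 \cdot 72 = 5688$)
$F{\left(z,J \right)} = - 6 J^{2}$ ($F{\left(z,J \right)} = \left(-1\right) 6 J J = - 6 J J = - 6 J^{2}$)
$F{\left(-137,-87 \right)} - D = - 6 \left(-87\right)^{2} - 5688 = \left(-6\right) 7569 - 5688 = -45414 - 5688 = -51102$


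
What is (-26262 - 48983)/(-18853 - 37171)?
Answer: 505/376 ≈ 1.3431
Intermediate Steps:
(-26262 - 48983)/(-18853 - 37171) = -75245/(-56024) = -75245*(-1/56024) = 505/376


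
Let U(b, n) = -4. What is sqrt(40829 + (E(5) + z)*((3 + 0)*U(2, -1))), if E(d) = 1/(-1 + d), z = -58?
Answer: sqrt(41522) ≈ 203.77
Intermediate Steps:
sqrt(40829 + (E(5) + z)*((3 + 0)*U(2, -1))) = sqrt(40829 + (1/(-1 + 5) - 58)*((3 + 0)*(-4))) = sqrt(40829 + (1/4 - 58)*(3*(-4))) = sqrt(40829 + (1/4 - 58)*(-12)) = sqrt(40829 - 231/4*(-12)) = sqrt(40829 + 693) = sqrt(41522)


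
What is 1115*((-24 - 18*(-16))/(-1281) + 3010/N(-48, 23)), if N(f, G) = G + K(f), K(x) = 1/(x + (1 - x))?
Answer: 715360585/5124 ≈ 1.3961e+5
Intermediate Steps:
K(x) = 1 (K(x) = 1/1 = 1)
N(f, G) = 1 + G (N(f, G) = G + 1 = 1 + G)
1115*((-24 - 18*(-16))/(-1281) + 3010/N(-48, 23)) = 1115*((-24 - 18*(-16))/(-1281) + 3010/(1 + 23)) = 1115*((-24 + 288)*(-1/1281) + 3010/24) = 1115*(264*(-1/1281) + 3010*(1/24)) = 1115*(-88/427 + 1505/12) = 1115*(641579/5124) = 715360585/5124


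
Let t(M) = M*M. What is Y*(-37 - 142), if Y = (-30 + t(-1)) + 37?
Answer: -1432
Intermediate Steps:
t(M) = M²
Y = 8 (Y = (-30 + (-1)²) + 37 = (-30 + 1) + 37 = -29 + 37 = 8)
Y*(-37 - 142) = 8*(-37 - 142) = 8*(-179) = -1432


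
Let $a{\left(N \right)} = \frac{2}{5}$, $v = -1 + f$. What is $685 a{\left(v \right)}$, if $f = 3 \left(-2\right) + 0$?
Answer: $274$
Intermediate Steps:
$f = -6$ ($f = -6 + 0 = -6$)
$v = -7$ ($v = -1 - 6 = -7$)
$a{\left(N \right)} = \frac{2}{5}$ ($a{\left(N \right)} = 2 \cdot \frac{1}{5} = \frac{2}{5}$)
$685 a{\left(v \right)} = 685 \cdot \frac{2}{5} = 274$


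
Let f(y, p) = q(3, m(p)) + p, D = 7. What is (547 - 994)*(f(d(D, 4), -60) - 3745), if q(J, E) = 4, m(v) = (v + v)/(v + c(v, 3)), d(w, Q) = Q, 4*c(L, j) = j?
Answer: 1699047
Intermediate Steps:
c(L, j) = j/4
m(v) = 2*v/(3/4 + v) (m(v) = (v + v)/(v + (1/4)*3) = (2*v)/(v + 3/4) = (2*v)/(3/4 + v) = 2*v/(3/4 + v))
f(y, p) = 4 + p
(547 - 994)*(f(d(D, 4), -60) - 3745) = (547 - 994)*((4 - 60) - 3745) = -447*(-56 - 3745) = -447*(-3801) = 1699047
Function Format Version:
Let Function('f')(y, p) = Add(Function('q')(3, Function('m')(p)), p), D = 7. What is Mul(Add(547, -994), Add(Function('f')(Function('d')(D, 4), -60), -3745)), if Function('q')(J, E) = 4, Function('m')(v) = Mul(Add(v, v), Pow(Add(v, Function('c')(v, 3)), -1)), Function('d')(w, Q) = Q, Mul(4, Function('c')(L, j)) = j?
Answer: 1699047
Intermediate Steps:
Function('c')(L, j) = Mul(Rational(1, 4), j)
Function('m')(v) = Mul(2, v, Pow(Add(Rational(3, 4), v), -1)) (Function('m')(v) = Mul(Add(v, v), Pow(Add(v, Mul(Rational(1, 4), 3)), -1)) = Mul(Mul(2, v), Pow(Add(v, Rational(3, 4)), -1)) = Mul(Mul(2, v), Pow(Add(Rational(3, 4), v), -1)) = Mul(2, v, Pow(Add(Rational(3, 4), v), -1)))
Function('f')(y, p) = Add(4, p)
Mul(Add(547, -994), Add(Function('f')(Function('d')(D, 4), -60), -3745)) = Mul(Add(547, -994), Add(Add(4, -60), -3745)) = Mul(-447, Add(-56, -3745)) = Mul(-447, -3801) = 1699047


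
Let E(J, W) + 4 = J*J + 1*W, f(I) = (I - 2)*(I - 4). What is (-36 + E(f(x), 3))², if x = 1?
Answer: 784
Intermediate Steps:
f(I) = (-4 + I)*(-2 + I) (f(I) = (-2 + I)*(-4 + I) = (-4 + I)*(-2 + I))
E(J, W) = -4 + W + J² (E(J, W) = -4 + (J*J + 1*W) = -4 + (J² + W) = -4 + (W + J²) = -4 + W + J²)
(-36 + E(f(x), 3))² = (-36 + (-4 + 3 + (8 + 1² - 6*1)²))² = (-36 + (-4 + 3 + (8 + 1 - 6)²))² = (-36 + (-4 + 3 + 3²))² = (-36 + (-4 + 3 + 9))² = (-36 + 8)² = (-28)² = 784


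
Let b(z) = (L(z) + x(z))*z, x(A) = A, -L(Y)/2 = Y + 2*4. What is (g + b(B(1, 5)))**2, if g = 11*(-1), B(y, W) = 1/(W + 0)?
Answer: 126736/625 ≈ 202.78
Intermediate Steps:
L(Y) = -16 - 2*Y (L(Y) = -2*(Y + 2*4) = -2*(Y + 8) = -2*(8 + Y) = -16 - 2*Y)
B(y, W) = 1/W
g = -11
b(z) = z*(-16 - z) (b(z) = ((-16 - 2*z) + z)*z = (-16 - z)*z = z*(-16 - z))
(g + b(B(1, 5)))**2 = (-11 + (-16 - 1/5)/5)**2 = (-11 + (1/5)*(-81/5))**2 = (-11 - 81/25)**2 = (-356/25)**2 = 126736/625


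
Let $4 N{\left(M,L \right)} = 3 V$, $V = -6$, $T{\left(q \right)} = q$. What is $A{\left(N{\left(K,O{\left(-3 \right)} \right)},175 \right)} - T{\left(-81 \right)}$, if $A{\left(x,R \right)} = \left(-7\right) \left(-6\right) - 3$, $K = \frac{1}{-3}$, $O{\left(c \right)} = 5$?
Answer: $120$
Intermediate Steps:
$K = - \frac{1}{3} \approx -0.33333$
$N{\left(M,L \right)} = - \frac{9}{2}$ ($N{\left(M,L \right)} = \frac{3 \left(-6\right)}{4} = \frac{1}{4} \left(-18\right) = - \frac{9}{2}$)
$A{\left(x,R \right)} = 39$ ($A{\left(x,R \right)} = 42 - 3 = 39$)
$A{\left(N{\left(K,O{\left(-3 \right)} \right)},175 \right)} - T{\left(-81 \right)} = 39 - -81 = 39 + 81 = 120$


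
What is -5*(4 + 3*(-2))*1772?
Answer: 17720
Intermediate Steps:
-5*(4 + 3*(-2))*1772 = -5*(4 - 6)*1772 = -5*(-2)*1772 = 10*1772 = 17720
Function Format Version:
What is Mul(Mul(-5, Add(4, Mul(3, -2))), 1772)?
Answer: 17720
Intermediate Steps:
Mul(Mul(-5, Add(4, Mul(3, -2))), 1772) = Mul(Mul(-5, Add(4, -6)), 1772) = Mul(Mul(-5, -2), 1772) = Mul(10, 1772) = 17720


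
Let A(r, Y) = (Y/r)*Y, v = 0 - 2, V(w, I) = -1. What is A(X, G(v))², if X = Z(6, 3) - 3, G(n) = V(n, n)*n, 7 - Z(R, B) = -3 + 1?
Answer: 4/9 ≈ 0.44444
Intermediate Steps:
v = -2
Z(R, B) = 9 (Z(R, B) = 7 - (-3 + 1) = 7 - 1*(-2) = 7 + 2 = 9)
G(n) = -n
X = 6 (X = 9 - 3 = 6)
A(r, Y) = Y²/r
A(X, G(v))² = ((-1*(-2))²/6)² = (2²*(⅙))² = (4*(⅙))² = (⅔)² = 4/9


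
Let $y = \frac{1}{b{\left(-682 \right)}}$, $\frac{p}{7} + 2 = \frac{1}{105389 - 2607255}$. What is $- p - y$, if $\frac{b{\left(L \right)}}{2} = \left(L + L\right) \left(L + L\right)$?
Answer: $\frac{65165975370043}{4654711685536} \approx 14.0$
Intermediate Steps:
$p = - \frac{35026131}{2501866}$ ($p = -14 + \frac{7}{105389 - 2607255} = -14 + \frac{7}{-2501866} = -14 + 7 \left(- \frac{1}{2501866}\right) = -14 - \frac{7}{2501866} = - \frac{35026131}{2501866} \approx -14.0$)
$b{\left(L \right)} = 8 L^{2}$ ($b{\left(L \right)} = 2 \left(L + L\right) \left(L + L\right) = 2 \cdot 2 L 2 L = 2 \cdot 4 L^{2} = 8 L^{2}$)
$y = \frac{1}{3720992}$ ($y = \frac{1}{8 \left(-682\right)^{2}} = \frac{1}{8 \cdot 465124} = \frac{1}{3720992} \approx 2.6875 \cdot 10^{-7}$)
$- p - y = \left(-1\right) \left(- \frac{35026131}{2501866}\right) - \frac{1}{3720992} = \frac{35026131}{2501866} - \frac{1}{3720992} = \frac{65165975370043}{4654711685536}$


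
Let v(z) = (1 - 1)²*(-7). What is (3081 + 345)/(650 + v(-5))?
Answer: 1713/325 ≈ 5.2708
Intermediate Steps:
v(z) = 0 (v(z) = 0²*(-7) = 0*(-7) = 0)
(3081 + 345)/(650 + v(-5)) = (3081 + 345)/(650 + 0) = 3426/650 = 3426*(1/650) = 1713/325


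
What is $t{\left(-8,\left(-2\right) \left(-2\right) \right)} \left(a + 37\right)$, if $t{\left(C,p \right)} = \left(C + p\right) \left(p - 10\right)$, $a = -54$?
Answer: $-408$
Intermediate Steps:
$t{\left(C,p \right)} = \left(-10 + p\right) \left(C + p\right)$ ($t{\left(C,p \right)} = \left(C + p\right) \left(-10 + p\right) = \left(-10 + p\right) \left(C + p\right)$)
$t{\left(-8,\left(-2\right) \left(-2\right) \right)} \left(a + 37\right) = \left(\left(\left(-2\right) \left(-2\right)\right)^{2} - -80 - 10 \left(\left(-2\right) \left(-2\right)\right) - 8 \left(\left(-2\right) \left(-2\right)\right)\right) \left(-54 + 37\right) = \left(4^{2} + 80 - 40 - 32\right) \left(-17\right) = \left(16 + 80 - 40 - 32\right) \left(-17\right) = 24 \left(-17\right) = -408$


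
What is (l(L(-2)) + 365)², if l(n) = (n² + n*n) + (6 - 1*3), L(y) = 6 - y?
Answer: 246016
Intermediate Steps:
l(n) = 3 + 2*n² (l(n) = (n² + n²) + (6 - 3) = 2*n² + 3 = 3 + 2*n²)
(l(L(-2)) + 365)² = ((3 + 2*(6 - 1*(-2))²) + 365)² = ((3 + 2*(6 + 2)²) + 365)² = ((3 + 2*8²) + 365)² = ((3 + 2*64) + 365)² = ((3 + 128) + 365)² = (131 + 365)² = 496² = 246016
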